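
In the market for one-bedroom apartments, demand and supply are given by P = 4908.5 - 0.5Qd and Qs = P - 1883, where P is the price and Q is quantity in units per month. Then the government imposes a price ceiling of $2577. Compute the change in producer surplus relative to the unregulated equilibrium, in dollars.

Rearranging demand gives Qd = 9817 - 2P. In a free market, 9817 - 2P = P - 1883 gives the equilibrium P* = 3900, Q* = 2017.
Because the ceiling (2577) lies below the market-clearing price, it is binding.
At P = 2577: Qd = 9817 - 2·2577 = 4663 and Qs = 2577 - 1883 = 694.
Producer surplus without the control is ½ · (3900 - 1883) · 2017 = 2034144.5.
With the ceiling, producers sell 694 units at 2577, so PS = ½ · (2577 - 1883) · 694 = 240818.
Change in producer surplus = 240818 - 2034144.5 = -1793326.5.

-1793326.5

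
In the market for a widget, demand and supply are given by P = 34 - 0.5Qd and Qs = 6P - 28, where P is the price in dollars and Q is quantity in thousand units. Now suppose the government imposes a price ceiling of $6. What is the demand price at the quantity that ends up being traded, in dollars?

Rearranging demand gives Qd = 68 - 2P. Equilibrium: 68 - 2P = 6P - 28, so 96 = 8P and P* = 12, Q* = 44.
Because the ceiling (6) lies below the market-clearing price, it is binding.
At P = 6: Qd = 68 - 2·6 = 56 and Qs = 6·6 - 28 = 8.
Only 8 units reach the market. On the demand curve, the marginal buyer's willingness to pay at Q = 8 is (68 - 8)/2 = 30.

30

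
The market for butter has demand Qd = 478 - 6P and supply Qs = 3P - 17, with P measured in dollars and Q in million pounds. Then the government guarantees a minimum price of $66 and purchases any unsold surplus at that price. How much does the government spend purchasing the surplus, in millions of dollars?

In a free market, 478 - 6P = 3P - 17 gives the equilibrium P* = 55, Q* = 148.
Because the floor (66) lies above the market-clearing price, it is binding.
At P = 66: Qd = 478 - 6·66 = 82 and Qs = 3·66 - 17 = 181.
Surplus = Qs - Qd = 99.
Government expenditure = surplus × support price = 99 × 66 = 6534.

6534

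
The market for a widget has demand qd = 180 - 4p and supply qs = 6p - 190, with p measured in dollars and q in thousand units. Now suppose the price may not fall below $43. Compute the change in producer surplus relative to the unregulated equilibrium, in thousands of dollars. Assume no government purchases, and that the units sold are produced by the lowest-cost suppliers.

0

Equilibrium: 180 - 4p = 6p - 190, so 370 = 10p and p* = 37, q* = 32.
Since 43 > 37, the floor is binding.
At p = 43: qd = 180 - 4·43 = 8 and qs = 6·43 - 190 = 68.
Producer surplus without the control is ½ · (37 - 95/3) · 32 = 256/3.
With the floor, 8 units are sold at 43. The supply price at q = 8 is 33, so PS = ½ · [(43 - 95/3) + (43 - 33)] · 8 = 256/3.
Change in producer surplus = 256/3 - 256/3 = 0.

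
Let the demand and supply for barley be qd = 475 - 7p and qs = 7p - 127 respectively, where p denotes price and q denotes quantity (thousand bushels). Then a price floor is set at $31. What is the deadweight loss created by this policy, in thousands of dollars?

0

Equilibrium: 475 - 7p = 7p - 127, so 602 = 14p and p* = 43, q* = 174.
Since 31 is below p* = 43, the floor does not bind and the free-market outcome prevails.
Since the control does not bind, no trades are prevented and deadweight loss is zero.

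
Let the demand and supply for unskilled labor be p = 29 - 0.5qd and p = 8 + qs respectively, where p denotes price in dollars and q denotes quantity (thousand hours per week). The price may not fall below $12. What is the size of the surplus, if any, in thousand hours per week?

Rearranging demand gives qd = 58 - 2p; rearranging supply gives qs = p - 8. Equilibrium: 58 - 2p = p - 8, so 66 = 3p and p* = 22, q* = 14.
The floor of 12 is below the equilibrium price 22, so it is not binding; the market clears at p* = 22, q* = 14.
Since the control does not bind, there is no surplus.

0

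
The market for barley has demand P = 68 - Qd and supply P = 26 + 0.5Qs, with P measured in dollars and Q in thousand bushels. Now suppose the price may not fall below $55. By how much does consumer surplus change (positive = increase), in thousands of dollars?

Rearranging demand gives Qd = 68 - P; rearranging supply gives Qs = 2P - 52. Without the control the market clears where 68 - P = 2P - 52, i.e. P* = 40 and Q* = 28.
Since 55 > 40, the floor is binding.
At P = 55: Qd = 68 - 55 = 13 and Qs = 2·55 - 52 = 58.
Consumer surplus without the control is ½ · (68 - 40) · 28 = 392.
With the floor, consumers buy 13 units at 55, so CS = ½ · (68 - 55) · 13 = 84.5.
Change in consumer surplus = 84.5 - 392 = -307.5.

-307.5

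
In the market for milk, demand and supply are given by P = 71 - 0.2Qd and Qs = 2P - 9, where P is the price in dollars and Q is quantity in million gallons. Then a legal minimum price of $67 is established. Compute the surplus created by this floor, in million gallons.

105

Rearranging demand gives Qd = 355 - 5P. Without the control the market clears where 355 - 5P = 2P - 9, i.e. P* = 52 and Q* = 95.
The floor of 67 is above the equilibrium price 52, so it binds.
At P = 67: Qd = 355 - 5·67 = 20 and Qs = 2·67 - 9 = 125.
Surplus = Qs - Qd = 125 - 20 = 105.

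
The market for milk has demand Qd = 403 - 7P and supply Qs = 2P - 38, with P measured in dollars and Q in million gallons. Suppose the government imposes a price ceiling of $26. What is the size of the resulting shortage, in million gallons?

Equilibrium: 403 - 7P = 2P - 38, so 441 = 9P and P* = 49, Q* = 60.
The ceiling of 26 is below the equilibrium price 49, so it binds.
At P = 26: Qd = 403 - 7·26 = 221 and Qs = 2·26 - 38 = 14.
Shortage = Qd - Qs = 221 - 14 = 207.

207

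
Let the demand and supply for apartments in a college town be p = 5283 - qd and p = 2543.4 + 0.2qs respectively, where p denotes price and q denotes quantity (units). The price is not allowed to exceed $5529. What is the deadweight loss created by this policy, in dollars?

0

Rearranging demand gives qd = 5283 - p; rearranging supply gives qs = 5p - 12717. Without the control the market clears where 5283 - p = 5p - 12717, i.e. p* = 3000 and q* = 2283.
Since 5529 is above p* = 3000, the ceiling does not bind and the free-market outcome prevails.
Since the control does not bind, no trades are prevented and deadweight loss is zero.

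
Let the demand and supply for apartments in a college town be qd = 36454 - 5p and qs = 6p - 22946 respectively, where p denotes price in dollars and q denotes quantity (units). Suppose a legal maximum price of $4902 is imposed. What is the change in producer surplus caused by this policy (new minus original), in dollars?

-3964080

Setting quantity demanded equal to quantity supplied, 36454 - 5p = 6p - 22946, gives p* = 5400 and q* = 9454.
Since 4902 < 5400, the ceiling is binding.
At p = 4902: qd = 36454 - 5·4902 = 11944 and qs = 6·4902 - 22946 = 6466.
Producer surplus without the control is ½ · (5400 - 11473/3) · 9454 = 22344529/3.
With the ceiling, producers sell 6466 units at 4902, so PS = ½ · (4902 - 11473/3) · 6466 = 10452289/3.
Change in producer surplus = 10452289/3 - 22344529/3 = -3964080.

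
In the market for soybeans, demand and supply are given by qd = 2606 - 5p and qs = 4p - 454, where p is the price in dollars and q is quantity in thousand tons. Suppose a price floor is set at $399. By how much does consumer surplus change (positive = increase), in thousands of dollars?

-44751.5

Equilibrium: 2606 - 5p = 4p - 454, so 3060 = 9p and p* = 340, q* = 906.
Because the floor (399) lies above the market-clearing price, it is binding.
At p = 399: qd = 2606 - 5·399 = 611 and qs = 4·399 - 454 = 1142.
Consumer surplus without the control is ½ · (521.2 - 340) · 906 = 82083.6.
With the floor, consumers buy 611 units at 399, so CS = ½ · (521.2 - 399) · 611 = 37332.1.
Change in consumer surplus = 37332.1 - 82083.6 = -44751.5.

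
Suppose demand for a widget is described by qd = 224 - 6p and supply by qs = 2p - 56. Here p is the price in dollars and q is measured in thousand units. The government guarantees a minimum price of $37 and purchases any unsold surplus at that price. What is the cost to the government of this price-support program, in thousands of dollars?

Setting quantity demanded equal to quantity supplied, 224 - 6p = 2p - 56, gives p* = 35 and q* = 14.
The floor of 37 is above the equilibrium price 35, so it binds.
At p = 37: qd = 224 - 6·37 = 2 and qs = 2·37 - 56 = 18.
Surplus = qs - qd = 16.
Government expenditure = surplus × support price = 16 × 37 = 592.

592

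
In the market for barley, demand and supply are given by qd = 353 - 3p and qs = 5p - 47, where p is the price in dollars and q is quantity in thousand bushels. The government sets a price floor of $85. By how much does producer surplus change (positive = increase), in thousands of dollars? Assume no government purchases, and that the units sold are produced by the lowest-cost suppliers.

Setting quantity demanded equal to quantity supplied, 353 - 3p = 5p - 47, gives p* = 50 and q* = 203.
Since 85 > 50, the floor is binding.
At p = 85: qd = 353 - 3·85 = 98 and qs = 5·85 - 47 = 378.
Producer surplus without the control is ½ · (50 - 9.4) · 203 = 4120.9.
With the floor, 98 units are sold at 85. The supply price at q = 98 is 29, so PS = ½ · [(85 - 9.4) + (85 - 29)] · 98 = 6448.4.
Change in producer surplus = 6448.4 - 4120.9 = 2327.5.

2327.5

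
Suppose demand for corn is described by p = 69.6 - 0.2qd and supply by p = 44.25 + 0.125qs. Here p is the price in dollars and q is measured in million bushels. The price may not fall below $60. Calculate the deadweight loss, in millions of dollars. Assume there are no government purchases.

146.25

Rearranging demand gives qd = 348 - 5p; rearranging supply gives qs = 8p - 354. Without the control the market clears where 348 - 5p = 8p - 354, i.e. p* = 54 and q* = 78.
The floor of 60 is above the equilibrium price 54, so it binds.
At p = 60: qd = 348 - 5·60 = 48 and qs = 8·60 - 354 = 126.
Quantity traded falls to 48. At q = 48 the demand price is (348 - 48)/5 = 60 and the supply price is (354 + 48)/8 = 50.25.
Deadweight loss = ½ · (60 - 50.25) · (78 - 48) = ½ · 9.75 · 30 = 146.25.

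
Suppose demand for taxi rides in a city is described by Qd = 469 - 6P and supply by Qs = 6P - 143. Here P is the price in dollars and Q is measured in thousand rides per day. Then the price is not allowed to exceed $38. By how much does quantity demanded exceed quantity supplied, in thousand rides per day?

Equilibrium: 469 - 6P = 6P - 143, so 612 = 12P and P* = 51, Q* = 163.
The ceiling of 38 is below the equilibrium price 51, so it binds.
At P = 38: Qd = 469 - 6·38 = 241 and Qs = 6·38 - 143 = 85.
Shortage = Qd - Qs = 241 - 85 = 156.

156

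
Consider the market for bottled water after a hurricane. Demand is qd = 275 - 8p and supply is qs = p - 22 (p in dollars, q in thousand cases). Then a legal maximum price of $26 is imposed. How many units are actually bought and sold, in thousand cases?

Without the control the market clears where 275 - 8p = p - 22, i.e. p* = 33 and q* = 11.
Because the ceiling (26) lies below the market-clearing price, it is binding.
At p = 26: qd = 275 - 8·26 = 67 and qs = 26 - 22 = 4.
The quantity actually transacted is the short side, supply: 4.

4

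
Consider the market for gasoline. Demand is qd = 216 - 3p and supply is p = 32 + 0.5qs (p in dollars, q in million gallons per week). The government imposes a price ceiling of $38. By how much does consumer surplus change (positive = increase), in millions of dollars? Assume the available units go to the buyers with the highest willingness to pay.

0

Rearranging supply gives qs = 2p - 64. Setting quantity demanded equal to quantity supplied, 216 - 3p = 2p - 64, gives p* = 56 and q* = 48.
Because the ceiling (38) lies below the market-clearing price, it is binding.
At p = 38: qd = 216 - 3·38 = 102 and qs = 2·38 - 64 = 12.
Consumer surplus without the control is ½ · (72 - 56) · 48 = 384.
With the ceiling, 12 units are sold at 38 (assume they go to the highest-value buyers). The demand price at q = 12 is 68, so CS = ½ · [(72 - 38) + (68 - 38)] · 12 = 384.
Change in consumer surplus = 384 - 384 = 0.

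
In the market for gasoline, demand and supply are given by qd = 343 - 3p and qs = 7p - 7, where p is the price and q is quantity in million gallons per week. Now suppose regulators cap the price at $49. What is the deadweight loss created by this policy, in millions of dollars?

0

Equilibrium: 343 - 3p = 7p - 7, so 350 = 10p and p* = 35, q* = 238.
The ceiling of 49 is above the equilibrium price 35, so it is not binding; the market clears at p* = 35, q* = 238.
Since the control does not bind, no trades are prevented and deadweight loss is zero.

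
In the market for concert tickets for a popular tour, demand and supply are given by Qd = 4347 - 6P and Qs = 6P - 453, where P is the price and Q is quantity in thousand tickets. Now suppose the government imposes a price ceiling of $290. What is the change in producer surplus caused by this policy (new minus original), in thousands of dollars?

In a free market, 4347 - 6P = 6P - 453 gives the equilibrium P* = 400, Q* = 1947.
Since 290 < 400, the ceiling is binding.
At P = 290: Qd = 4347 - 6·290 = 2607 and Qs = 6·290 - 453 = 1287.
Producer surplus without the control is ½ · (400 - 75.5) · 1947 = 315900.75.
With the ceiling, producers sell 1287 units at 290, so PS = ½ · (290 - 75.5) · 1287 = 138030.75.
Change in producer surplus = 138030.75 - 315900.75 = -177870.

-177870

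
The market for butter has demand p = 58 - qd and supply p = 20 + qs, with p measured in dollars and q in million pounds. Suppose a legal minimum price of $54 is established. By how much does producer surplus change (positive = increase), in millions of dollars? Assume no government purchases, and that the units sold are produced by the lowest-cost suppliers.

-52.5

Rearranging demand gives qd = 58 - p; rearranging supply gives qs = p - 20. Without the control the market clears where 58 - p = p - 20, i.e. p* = 39 and q* = 19.
The floor of 54 is above the equilibrium price 39, so it binds.
At p = 54: qd = 58 - 54 = 4 and qs = 54 - 20 = 34.
Producer surplus without the control is ½ · (39 - 20) · 19 = 180.5.
With the floor, 4 units are sold at 54. The supply price at q = 4 is 24, so PS = ½ · [(54 - 20) + (54 - 24)] · 4 = 128.
Change in producer surplus = 128 - 180.5 = -52.5.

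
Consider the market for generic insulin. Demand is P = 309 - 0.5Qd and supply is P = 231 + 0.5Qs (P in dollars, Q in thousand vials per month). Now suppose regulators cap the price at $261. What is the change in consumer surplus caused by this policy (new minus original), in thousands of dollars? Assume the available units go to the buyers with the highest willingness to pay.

Rearranging demand gives Qd = 618 - 2P; rearranging supply gives Qs = 2P - 462. Without the control the market clears where 618 - 2P = 2P - 462, i.e. P* = 270 and Q* = 78.
Since 261 < 270, the ceiling is binding.
At P = 261: Qd = 618 - 2·261 = 96 and Qs = 2·261 - 462 = 60.
Consumer surplus without the control is ½ · (309 - 270) · 78 = 1521.
With the ceiling, 60 units are sold at 261 (assume they go to the highest-value buyers). The demand price at Q = 60 is 279, so CS = ½ · [(309 - 261) + (279 - 261)] · 60 = 1980.
Change in consumer surplus = 1980 - 1521 = 459.

459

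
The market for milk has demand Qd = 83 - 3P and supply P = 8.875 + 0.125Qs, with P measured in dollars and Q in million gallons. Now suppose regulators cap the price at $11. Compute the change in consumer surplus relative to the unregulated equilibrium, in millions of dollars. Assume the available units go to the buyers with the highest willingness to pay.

Rearranging supply gives Qs = 8P - 71. Setting quantity demanded equal to quantity supplied, 83 - 3P = 8P - 71, gives P* = 14 and Q* = 41.
Because the ceiling (11) lies below the market-clearing price, it is binding.
At P = 11: Qd = 83 - 3·11 = 50 and Qs = 8·11 - 71 = 17.
Consumer surplus without the control is ½ · (83/3 - 14) · 41 = 1681/6.
With the ceiling, 17 units are sold at 11 (assume they go to the highest-value buyers). The demand price at Q = 17 is 22, so CS = ½ · [(83/3 - 11) + (22 - 11)] · 17 = 1411/6.
Change in consumer surplus = 1411/6 - 1681/6 = -45.

-45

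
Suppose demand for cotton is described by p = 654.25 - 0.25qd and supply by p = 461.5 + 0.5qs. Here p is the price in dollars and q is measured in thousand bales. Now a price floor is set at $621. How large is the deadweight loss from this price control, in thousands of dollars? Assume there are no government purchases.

5766

Rearranging demand gives qd = 2617 - 4p; rearranging supply gives qs = 2p - 923. Setting quantity demanded equal to quantity supplied, 2617 - 4p = 2p - 923, gives p* = 590 and q* = 257.
The floor of 621 is above the equilibrium price 590, so it binds.
At p = 621: qd = 2617 - 4·621 = 133 and qs = 2·621 - 923 = 319.
Quantity traded falls to 133. At q = 133 the demand price is (2617 - 133)/4 = 621 and the supply price is (923 + 133)/2 = 528.
Deadweight loss = ½ · (621 - 528) · (257 - 133) = ½ · 93 · 124 = 5766.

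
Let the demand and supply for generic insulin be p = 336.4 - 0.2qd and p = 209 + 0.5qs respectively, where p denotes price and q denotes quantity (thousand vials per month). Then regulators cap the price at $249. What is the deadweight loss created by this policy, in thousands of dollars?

Rearranging demand gives qd = 1682 - 5p; rearranging supply gives qs = 2p - 418. Without the control the market clears where 1682 - 5p = 2p - 418, i.e. p* = 300 and q* = 182.
Because the ceiling (249) lies below the market-clearing price, it is binding.
At p = 249: qd = 1682 - 5·249 = 437 and qs = 2·249 - 418 = 80.
Quantity traded falls to 80. At q = 80 the demand price is (1682 - 80)/5 = 320.4 and the supply price is (418 + 80)/2 = 249.
Deadweight loss = ½ · (320.4 - 249) · (182 - 80) = ½ · 71.4 · 102 = 3641.4.

3641.4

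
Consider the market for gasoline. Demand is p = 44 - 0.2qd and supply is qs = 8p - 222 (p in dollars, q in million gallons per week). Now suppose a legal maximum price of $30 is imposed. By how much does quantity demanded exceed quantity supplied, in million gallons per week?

52

Rearranging demand gives qd = 220 - 5p. Setting quantity demanded equal to quantity supplied, 220 - 5p = 8p - 222, gives p* = 34 and q* = 50.
The ceiling of 30 is below the equilibrium price 34, so it binds.
At p = 30: qd = 220 - 5·30 = 70 and qs = 8·30 - 222 = 18.
Shortage = qd - qs = 70 - 18 = 52.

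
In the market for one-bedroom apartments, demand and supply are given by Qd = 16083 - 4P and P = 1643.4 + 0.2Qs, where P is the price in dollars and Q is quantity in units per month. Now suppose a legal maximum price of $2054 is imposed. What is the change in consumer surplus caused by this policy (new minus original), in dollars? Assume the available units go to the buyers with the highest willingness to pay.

Rearranging supply gives Qs = 5P - 8217. In a free market, 16083 - 4P = 5P - 8217 gives the equilibrium P* = 2700, Q* = 5283.
The ceiling of 2054 is below the equilibrium price 2700, so it binds.
At P = 2054: Qd = 16083 - 4·2054 = 7867 and Qs = 5·2054 - 8217 = 2053.
Consumer surplus without the control is ½ · (4020.75 - 2700) · 5283 = 3488761.125.
With the ceiling, 2053 units are sold at 2054 (assume they go to the highest-value buyers). The demand price at Q = 2053 is 3507.5, so CS = ½ · [(4020.75 - 2054) + (3507.5 - 2054)] · 2053 = 3510886.625.
Change in consumer surplus = 3510886.625 - 3488761.125 = 22125.5.

22125.5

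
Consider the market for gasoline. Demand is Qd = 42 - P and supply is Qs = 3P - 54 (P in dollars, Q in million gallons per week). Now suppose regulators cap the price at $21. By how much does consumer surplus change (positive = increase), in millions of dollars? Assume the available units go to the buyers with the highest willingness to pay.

-13.5

In a free market, 42 - P = 3P - 54 gives the equilibrium P* = 24, Q* = 18.
Since 21 < 24, the ceiling is binding.
At P = 21: Qd = 42 - 21 = 21 and Qs = 3·21 - 54 = 9.
Consumer surplus without the control is ½ · (42 - 24) · 18 = 162.
With the ceiling, 9 units are sold at 21 (assume they go to the highest-value buyers). The demand price at Q = 9 is 33, so CS = ½ · [(42 - 21) + (33 - 21)] · 9 = 148.5.
Change in consumer surplus = 148.5 - 162 = -13.5.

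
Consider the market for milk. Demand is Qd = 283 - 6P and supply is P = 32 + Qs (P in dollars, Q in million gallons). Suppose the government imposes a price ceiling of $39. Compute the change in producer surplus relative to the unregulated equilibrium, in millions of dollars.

-60

Rearranging supply gives Qs = P - 32. Without the control the market clears where 283 - 6P = P - 32, i.e. P* = 45 and Q* = 13.
The ceiling of 39 is below the equilibrium price 45, so it binds.
At P = 39: Qd = 283 - 6·39 = 49 and Qs = 39 - 32 = 7.
Producer surplus without the control is ½ · (45 - 32) · 13 = 84.5.
With the ceiling, producers sell 7 units at 39, so PS = ½ · (39 - 32) · 7 = 24.5.
Change in producer surplus = 24.5 - 84.5 = -60.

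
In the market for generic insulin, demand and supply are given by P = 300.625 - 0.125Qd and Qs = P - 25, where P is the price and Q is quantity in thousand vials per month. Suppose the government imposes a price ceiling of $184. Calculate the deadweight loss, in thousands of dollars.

Rearranging demand gives Qd = 2405 - 8P. In a free market, 2405 - 8P = P - 25 gives the equilibrium P* = 270, Q* = 245.
Because the ceiling (184) lies below the market-clearing price, it is binding.
At P = 184: Qd = 2405 - 8·184 = 933 and Qs = 184 - 25 = 159.
Quantity traded falls to 159. At Q = 159 the demand price is (2405 - 159)/8 = 280.75 and the supply price is 25 + 159 = 184.
Deadweight loss = ½ · (280.75 - 184) · (245 - 159) = ½ · 96.75 · 86 = 4160.25.

4160.25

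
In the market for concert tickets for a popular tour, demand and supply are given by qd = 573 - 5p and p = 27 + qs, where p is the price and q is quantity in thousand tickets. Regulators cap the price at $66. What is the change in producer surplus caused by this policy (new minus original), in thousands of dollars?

Rearranging supply gives qs = p - 27. Setting quantity demanded equal to quantity supplied, 573 - 5p = p - 27, gives p* = 100 and q* = 73.
Because the ceiling (66) lies below the market-clearing price, it is binding.
At p = 66: qd = 573 - 5·66 = 243 and qs = 66 - 27 = 39.
Producer surplus without the control is ½ · (100 - 27) · 73 = 2664.5.
With the ceiling, producers sell 39 units at 66, so PS = ½ · (66 - 27) · 39 = 760.5.
Change in producer surplus = 760.5 - 2664.5 = -1904.

-1904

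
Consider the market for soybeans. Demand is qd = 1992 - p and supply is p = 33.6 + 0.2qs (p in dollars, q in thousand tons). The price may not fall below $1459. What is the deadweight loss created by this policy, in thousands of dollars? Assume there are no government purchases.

Rearranging supply gives qs = 5p - 168. In a free market, 1992 - p = 5p - 168 gives the equilibrium p* = 360, q* = 1632.
The floor of 1459 is above the equilibrium price 360, so it binds.
At p = 1459: qd = 1992 - 1459 = 533 and qs = 5·1459 - 168 = 7127.
Quantity traded falls to 533. At q = 533 the demand price is 1992 - 533 = 1459 and the supply price is (168 + 533)/5 = 140.2.
Deadweight loss = ½ · (1459 - 140.2) · (1632 - 533) = ½ · 1318.8 · 1099 = 724680.6.

724680.6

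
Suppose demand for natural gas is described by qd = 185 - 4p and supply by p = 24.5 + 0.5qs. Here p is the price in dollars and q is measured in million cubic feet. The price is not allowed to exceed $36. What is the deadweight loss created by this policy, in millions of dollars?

13.5

Rearranging supply gives qs = 2p - 49. Setting quantity demanded equal to quantity supplied, 185 - 4p = 2p - 49, gives p* = 39 and q* = 29.
The ceiling of 36 is below the equilibrium price 39, so it binds.
At p = 36: qd = 185 - 4·36 = 41 and qs = 2·36 - 49 = 23.
Quantity traded falls to 23. At q = 23 the demand price is (185 - 23)/4 = 40.5 and the supply price is (49 + 23)/2 = 36.
Deadweight loss = ½ · (40.5 - 36) · (29 - 23) = ½ · 4.5 · 6 = 13.5.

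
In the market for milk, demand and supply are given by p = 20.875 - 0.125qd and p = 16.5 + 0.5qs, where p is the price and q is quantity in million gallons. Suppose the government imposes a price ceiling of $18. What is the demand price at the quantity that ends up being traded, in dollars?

20.5

Rearranging demand gives qd = 167 - 8p; rearranging supply gives qs = 2p - 33. In a free market, 167 - 8p = 2p - 33 gives the equilibrium p* = 20, q* = 7.
Since 18 < 20, the ceiling is binding.
At p = 18: qd = 167 - 8·18 = 23 and qs = 2·18 - 33 = 3.
Only 3 units reach the market. On the demand curve, the marginal buyer's willingness to pay at q = 3 is (167 - 3)/8 = 20.5.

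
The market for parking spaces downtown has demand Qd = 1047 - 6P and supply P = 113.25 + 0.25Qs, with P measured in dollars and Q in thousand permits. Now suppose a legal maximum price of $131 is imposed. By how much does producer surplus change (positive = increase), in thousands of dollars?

Rearranging supply gives Qs = 4P - 453. In a free market, 1047 - 6P = 4P - 453 gives the equilibrium P* = 150, Q* = 147.
The ceiling of 131 is below the equilibrium price 150, so it binds.
At P = 131: Qd = 1047 - 6·131 = 261 and Qs = 4·131 - 453 = 71.
Producer surplus without the control is ½ · (150 - 113.25) · 147 = 2701.125.
With the ceiling, producers sell 71 units at 131, so PS = ½ · (131 - 113.25) · 71 = 630.125.
Change in producer surplus = 630.125 - 2701.125 = -2071.

-2071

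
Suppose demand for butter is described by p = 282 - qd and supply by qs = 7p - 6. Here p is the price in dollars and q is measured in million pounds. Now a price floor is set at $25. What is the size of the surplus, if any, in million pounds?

0

Rearranging demand gives qd = 282 - p. Equilibrium: 282 - p = 7p - 6, so 288 = 8p and p* = 36, q* = 246.
The floor of 25 is below the equilibrium price 36, so it is not binding; the market clears at p* = 36, q* = 246.
Since the control does not bind, there is no surplus.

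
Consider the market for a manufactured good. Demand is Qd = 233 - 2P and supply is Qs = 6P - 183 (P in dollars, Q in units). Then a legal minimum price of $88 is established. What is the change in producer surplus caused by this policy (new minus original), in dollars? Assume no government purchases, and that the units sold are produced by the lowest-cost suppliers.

1620

In a free market, 233 - 2P = 6P - 183 gives the equilibrium P* = 52, Q* = 129.
Since 88 > 52, the floor is binding.
At P = 88: Qd = 233 - 2·88 = 57 and Qs = 6·88 - 183 = 345.
Producer surplus without the control is ½ · (52 - 30.5) · 129 = 1386.75.
With the floor, 57 units are sold at 88. The supply price at Q = 57 is 40, so PS = ½ · [(88 - 30.5) + (88 - 40)] · 57 = 3006.75.
Change in producer surplus = 3006.75 - 1386.75 = 1620.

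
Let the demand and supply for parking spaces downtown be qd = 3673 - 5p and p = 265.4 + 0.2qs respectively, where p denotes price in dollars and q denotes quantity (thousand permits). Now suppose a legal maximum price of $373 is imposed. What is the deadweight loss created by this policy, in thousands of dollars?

80645

Rearranging supply gives qs = 5p - 1327. Without the control the market clears where 3673 - 5p = 5p - 1327, i.e. p* = 500 and q* = 1173.
The ceiling of 373 is below the equilibrium price 500, so it binds.
At p = 373: qd = 3673 - 5·373 = 1808 and qs = 5·373 - 1327 = 538.
Quantity traded falls to 538. At q = 538 the demand price is (3673 - 538)/5 = 627 and the supply price is (1327 + 538)/5 = 373.
Deadweight loss = ½ · (627 - 373) · (1173 - 538) = ½ · 254 · 635 = 80645.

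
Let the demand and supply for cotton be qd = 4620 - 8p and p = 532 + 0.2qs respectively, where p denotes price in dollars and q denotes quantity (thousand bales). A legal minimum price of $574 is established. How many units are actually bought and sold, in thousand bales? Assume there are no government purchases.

28

Rearranging supply gives qs = 5p - 2660. Equilibrium: 4620 - 8p = 5p - 2660, so 7280 = 13p and p* = 560, q* = 140.
The floor of 574 is above the equilibrium price 560, so it binds.
At p = 574: qd = 4620 - 8·574 = 28 and qs = 5·574 - 2660 = 210.
The quantity actually transacted is the short side, demand: 28.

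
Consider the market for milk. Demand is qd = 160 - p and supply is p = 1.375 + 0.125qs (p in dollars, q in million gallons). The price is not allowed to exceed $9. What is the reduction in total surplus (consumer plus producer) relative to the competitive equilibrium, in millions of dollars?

3600

Rearranging supply gives qs = 8p - 11. Without the control the market clears where 160 - p = 8p - 11, i.e. p* = 19 and q* = 141.
The ceiling of 9 is below the equilibrium price 19, so it binds.
At p = 9: qd = 160 - 9 = 151 and qs = 8·9 - 11 = 61.
Quantity traded falls to 61. At q = 61 the demand price is 160 - 61 = 99 and the supply price is (11 + 61)/8 = 9.
Deadweight loss = ½ · (99 - 9) · (141 - 61) = ½ · 90 · 80 = 3600.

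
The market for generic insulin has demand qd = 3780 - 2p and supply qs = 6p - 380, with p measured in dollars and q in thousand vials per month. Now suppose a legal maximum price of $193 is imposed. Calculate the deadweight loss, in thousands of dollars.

Setting quantity demanded equal to quantity supplied, 3780 - 2p = 6p - 380, gives p* = 520 and q* = 2740.
Since 193 < 520, the ceiling is binding.
At p = 193: qd = 3780 - 2·193 = 3394 and qs = 6·193 - 380 = 778.
Quantity traded falls to 778. At q = 778 the demand price is (3780 - 778)/2 = 1501 and the supply price is (380 + 778)/6 = 193.
Deadweight loss = ½ · (1501 - 193) · (2740 - 778) = ½ · 1308 · 1962 = 1283148.

1283148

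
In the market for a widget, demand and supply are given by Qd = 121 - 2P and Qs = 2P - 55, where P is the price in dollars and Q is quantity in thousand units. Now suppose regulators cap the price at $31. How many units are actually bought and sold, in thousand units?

Setting quantity demanded equal to quantity supplied, 121 - 2P = 2P - 55, gives P* = 44 and Q* = 33.
Because the ceiling (31) lies below the market-clearing price, it is binding.
At P = 31: Qd = 121 - 2·31 = 59 and Qs = 2·31 - 55 = 7.
The quantity actually transacted is the short side, supply: 7.

7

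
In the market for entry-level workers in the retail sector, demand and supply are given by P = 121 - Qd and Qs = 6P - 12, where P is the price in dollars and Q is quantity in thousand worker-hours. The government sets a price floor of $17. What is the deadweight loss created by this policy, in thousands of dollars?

0

Rearranging demand gives Qd = 121 - P. Without the control the market clears where 121 - P = 6P - 12, i.e. P* = 19 and Q* = 102.
Since 17 is below P* = 19, the floor does not bind and the free-market outcome prevails.
Since the control does not bind, no trades are prevented and deadweight loss is zero.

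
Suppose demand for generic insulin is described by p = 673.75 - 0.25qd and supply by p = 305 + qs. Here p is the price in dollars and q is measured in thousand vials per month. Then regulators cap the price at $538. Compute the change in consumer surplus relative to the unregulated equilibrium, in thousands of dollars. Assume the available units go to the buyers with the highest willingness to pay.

Rearranging demand gives qd = 2695 - 4p; rearranging supply gives qs = p - 305. Equilibrium: 2695 - 4p = p - 305, so 3000 = 5p and p* = 600, q* = 295.
Since 538 < 600, the ceiling is binding.
At p = 538: qd = 2695 - 4·538 = 543 and qs = 538 - 305 = 233.
Consumer surplus without the control is ½ · (673.75 - 600) · 295 = 10878.125.
With the ceiling, 233 units are sold at 538 (assume they go to the highest-value buyers). The demand price at q = 233 is 615.5, so CS = ½ · [(673.75 - 538) + (615.5 - 538)] · 233 = 24843.625.
Change in consumer surplus = 24843.625 - 10878.125 = 13965.5.

13965.5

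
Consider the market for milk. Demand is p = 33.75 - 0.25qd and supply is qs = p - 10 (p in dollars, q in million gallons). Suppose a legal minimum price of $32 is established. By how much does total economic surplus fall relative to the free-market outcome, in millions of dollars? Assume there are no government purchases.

90

Rearranging demand gives qd = 135 - 4p. In a free market, 135 - 4p = p - 10 gives the equilibrium p* = 29, q* = 19.
The floor of 32 is above the equilibrium price 29, so it binds.
At p = 32: qd = 135 - 4·32 = 7 and qs = 32 - 10 = 22.
Quantity traded falls to 7. At q = 7 the demand price is (135 - 7)/4 = 32 and the supply price is 10 + 7 = 17.
Deadweight loss = ½ · (32 - 17) · (19 - 7) = ½ · 15 · 12 = 90.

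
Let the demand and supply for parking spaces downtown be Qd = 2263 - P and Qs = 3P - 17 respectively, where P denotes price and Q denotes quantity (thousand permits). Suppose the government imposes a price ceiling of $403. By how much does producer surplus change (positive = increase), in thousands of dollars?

-240897.5

In a free market, 2263 - P = 3P - 17 gives the equilibrium P* = 570, Q* = 1693.
Because the ceiling (403) lies below the market-clearing price, it is binding.
At P = 403: Qd = 2263 - 403 = 1860 and Qs = 3·403 - 17 = 1192.
Producer surplus without the control is ½ · (570 - 17/3) · 1693 = 2866249/6.
With the ceiling, producers sell 1192 units at 403, so PS = ½ · (403 - 17/3) · 1192 = 710432/3.
Change in producer surplus = 710432/3 - 2866249/6 = -240897.5.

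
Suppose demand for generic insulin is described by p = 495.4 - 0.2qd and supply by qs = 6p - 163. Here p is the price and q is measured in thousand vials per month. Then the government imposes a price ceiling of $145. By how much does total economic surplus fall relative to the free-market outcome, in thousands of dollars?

59565

Rearranging demand gives qd = 2477 - 5p. Equilibrium: 2477 - 5p = 6p - 163, so 2640 = 11p and p* = 240, q* = 1277.
Because the ceiling (145) lies below the market-clearing price, it is binding.
At p = 145: qd = 2477 - 5·145 = 1752 and qs = 6·145 - 163 = 707.
Quantity traded falls to 707. At q = 707 the demand price is (2477 - 707)/5 = 354 and the supply price is (163 + 707)/6 = 145.
Deadweight loss = ½ · (354 - 145) · (1277 - 707) = ½ · 209 · 570 = 59565.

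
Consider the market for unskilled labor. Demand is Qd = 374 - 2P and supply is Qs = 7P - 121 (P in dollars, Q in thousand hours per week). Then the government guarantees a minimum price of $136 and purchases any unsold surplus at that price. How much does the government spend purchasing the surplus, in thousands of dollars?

99144

Setting quantity demanded equal to quantity supplied, 374 - 2P = 7P - 121, gives P* = 55 and Q* = 264.
Since 136 > 55, the floor is binding.
At P = 136: Qd = 374 - 2·136 = 102 and Qs = 7·136 - 121 = 831.
Surplus = Qs - Qd = 729.
Government expenditure = surplus × support price = 729 × 136 = 99144.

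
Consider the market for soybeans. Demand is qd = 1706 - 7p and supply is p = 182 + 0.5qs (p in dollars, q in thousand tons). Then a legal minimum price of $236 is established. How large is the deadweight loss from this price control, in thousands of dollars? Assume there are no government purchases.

567

Rearranging supply gives qs = 2p - 364. Equilibrium: 1706 - 7p = 2p - 364, so 2070 = 9p and p* = 230, q* = 96.
The floor of 236 is above the equilibrium price 230, so it binds.
At p = 236: qd = 1706 - 7·236 = 54 and qs = 2·236 - 364 = 108.
Quantity traded falls to 54. At q = 54 the demand price is (1706 - 54)/7 = 236 and the supply price is (364 + 54)/2 = 209.
Deadweight loss = ½ · (236 - 209) · (96 - 54) = ½ · 27 · 42 = 567.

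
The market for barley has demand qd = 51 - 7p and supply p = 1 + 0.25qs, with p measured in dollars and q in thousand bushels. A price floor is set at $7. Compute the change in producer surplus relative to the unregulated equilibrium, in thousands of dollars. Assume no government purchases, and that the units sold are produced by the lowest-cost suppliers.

Rearranging supply gives qs = 4p - 4. Setting quantity demanded equal to quantity supplied, 51 - 7p = 4p - 4, gives p* = 5 and q* = 16.
The floor of 7 is above the equilibrium price 5, so it binds.
At p = 7: qd = 51 - 7·7 = 2 and qs = 4·7 - 4 = 24.
Producer surplus without the control is ½ · (5 - 1) · 16 = 32.
With the floor, 2 units are sold at 7. The supply price at q = 2 is 1.5, so PS = ½ · [(7 - 1) + (7 - 1.5)] · 2 = 11.5.
Change in producer surplus = 11.5 - 32 = -20.5.

-20.5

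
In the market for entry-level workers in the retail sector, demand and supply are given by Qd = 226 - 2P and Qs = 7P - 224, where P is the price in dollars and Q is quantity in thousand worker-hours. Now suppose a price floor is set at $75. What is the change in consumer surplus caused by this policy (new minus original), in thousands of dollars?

-2525

In a free market, 226 - 2P = 7P - 224 gives the equilibrium P* = 50, Q* = 126.
Because the floor (75) lies above the market-clearing price, it is binding.
At P = 75: Qd = 226 - 2·75 = 76 and Qs = 7·75 - 224 = 301.
Consumer surplus without the control is ½ · (113 - 50) · 126 = 3969.
With the floor, consumers buy 76 units at 75, so CS = ½ · (113 - 75) · 76 = 1444.
Change in consumer surplus = 1444 - 3969 = -2525.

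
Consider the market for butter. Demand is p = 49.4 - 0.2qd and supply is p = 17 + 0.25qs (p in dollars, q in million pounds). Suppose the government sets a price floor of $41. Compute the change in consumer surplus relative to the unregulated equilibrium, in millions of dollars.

-342

Rearranging demand gives qd = 247 - 5p; rearranging supply gives qs = 4p - 68. Equilibrium: 247 - 5p = 4p - 68, so 315 = 9p and p* = 35, q* = 72.
Since 41 > 35, the floor is binding.
At p = 41: qd = 247 - 5·41 = 42 and qs = 4·41 - 68 = 96.
Consumer surplus without the control is ½ · (49.4 - 35) · 72 = 518.4.
With the floor, consumers buy 42 units at 41, so CS = ½ · (49.4 - 41) · 42 = 176.4.
Change in consumer surplus = 176.4 - 518.4 = -342.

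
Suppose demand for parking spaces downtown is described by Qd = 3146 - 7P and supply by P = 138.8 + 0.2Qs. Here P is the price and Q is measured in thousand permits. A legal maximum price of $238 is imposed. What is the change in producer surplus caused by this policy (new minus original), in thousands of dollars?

Rearranging supply gives Qs = 5P - 694. In a free market, 3146 - 7P = 5P - 694 gives the equilibrium P* = 320, Q* = 906.
The ceiling of 238 is below the equilibrium price 320, so it binds.
At P = 238: Qd = 3146 - 7·238 = 1480 and Qs = 5·238 - 694 = 496.
Producer surplus without the control is ½ · (320 - 138.8) · 906 = 82083.6.
With the ceiling, producers sell 496 units at 238, so PS = ½ · (238 - 138.8) · 496 = 24601.6.
Change in producer surplus = 24601.6 - 82083.6 = -57482.

-57482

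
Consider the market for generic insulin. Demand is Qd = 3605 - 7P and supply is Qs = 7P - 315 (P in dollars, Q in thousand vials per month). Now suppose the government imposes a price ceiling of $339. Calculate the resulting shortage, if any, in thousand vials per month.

0

In a free market, 3605 - 7P = 7P - 315 gives the equilibrium P* = 280, Q* = 1645.
Since 339 is above P* = 280, the ceiling does not bind and the free-market outcome prevails.
Since the control does not bind, there is no shortage.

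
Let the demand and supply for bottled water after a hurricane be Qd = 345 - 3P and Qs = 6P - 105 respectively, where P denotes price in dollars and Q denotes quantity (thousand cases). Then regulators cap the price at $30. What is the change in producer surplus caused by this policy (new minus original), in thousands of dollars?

Setting quantity demanded equal to quantity supplied, 345 - 3P = 6P - 105, gives P* = 50 and Q* = 195.
Because the ceiling (30) lies below the market-clearing price, it is binding.
At P = 30: Qd = 345 - 3·30 = 255 and Qs = 6·30 - 105 = 75.
Producer surplus without the control is ½ · (50 - 17.5) · 195 = 3168.75.
With the ceiling, producers sell 75 units at 30, so PS = ½ · (30 - 17.5) · 75 = 468.75.
Change in producer surplus = 468.75 - 3168.75 = -2700.

-2700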